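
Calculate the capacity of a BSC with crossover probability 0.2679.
0.1616 bits

For a binary symmetric channel (BSC) with error probability p:
Capacity C = 1 - H(p) bits per symbol

where H(p) = -p log₂(p) - (1-p) log₂(1-p) is the binary entropy function.

H(0.2679) = 0.8384 bits
C = 1 - 0.8384 = 0.1616 bits per symbol

This means we can reliably transmit up to 0.1616 bits of information per channel use.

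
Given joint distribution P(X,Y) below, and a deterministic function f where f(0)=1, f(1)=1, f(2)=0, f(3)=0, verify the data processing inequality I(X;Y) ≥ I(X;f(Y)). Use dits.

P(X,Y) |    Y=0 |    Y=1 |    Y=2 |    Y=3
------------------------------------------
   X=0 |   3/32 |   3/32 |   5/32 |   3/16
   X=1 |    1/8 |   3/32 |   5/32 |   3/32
I(X;Y) = 0.0070, I(X;f(Y)) = 0.0029, inequality holds: 0.0070 ≥ 0.0029

Data Processing Inequality: For any Markov chain X → Y → Z, we have I(X;Y) ≥ I(X;Z).

Here Z = f(Y) is a deterministic function of Y, forming X → Y → Z.

Original I(X;Y) = 0.0070 dits

After applying f:
P(X,Z) where Z=f(Y):
- P(X,Z=0) = P(X,Y=2) + P(X,Y=3)
- P(X,Z=1) = P(X,Y=0) + P(X,Y=1)

I(X;Z) = I(X;f(Y)) = 0.0029 dits

Verification: 0.0070 ≥ 0.0029 ✓

Information cannot be created by processing; the function f can only lose information about X.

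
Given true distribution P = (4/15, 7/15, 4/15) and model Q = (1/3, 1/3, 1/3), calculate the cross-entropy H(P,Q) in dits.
0.4771 dits

Cross-entropy: H(P,Q) = -Σ p(x) log q(x)

Alternatively: H(P,Q) = H(P) + D_KL(P||Q)
H(P) = 0.4606 dits
D_KL(P||Q) = 0.0165 dits

H(P,Q) = 0.4606 + 0.0165 = 0.4771 dits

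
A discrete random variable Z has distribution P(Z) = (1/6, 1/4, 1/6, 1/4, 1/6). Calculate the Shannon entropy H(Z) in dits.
0.6901 dits

Shannon entropy is H(X) = -Σ p(x) log p(x).

For P = (1/6, 1/4, 1/6, 1/4, 1/6):
H = -1/6 × log_10(1/6) -1/4 × log_10(1/4) -1/6 × log_10(1/6) -1/4 × log_10(1/4) -1/6 × log_10(1/6)
H = 0.6901 dits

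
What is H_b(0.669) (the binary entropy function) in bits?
0.9159 bits

The binary entropy function is:
H(p) = -p log(p) - (1-p) log(1-p)

H(0.669) = -0.669 × log_2(0.669) - 0.331 × log_2(0.331)
H(0.669) = 0.9159 bits

Note: Binary entropy is maximized at p=0.5 (H=1 bit) and minimized at p=0 or p=1 (H=0).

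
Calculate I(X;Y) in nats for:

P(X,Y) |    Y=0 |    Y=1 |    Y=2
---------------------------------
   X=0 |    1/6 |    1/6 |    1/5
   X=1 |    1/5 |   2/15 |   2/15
0.0079 nats

Mutual information: I(X;Y) = H(X) + H(Y) - H(X,Y)

Marginals:
P(X) = (8/15, 7/15), H(X) = 0.6909 nats
P(Y) = (11/30, 3/10, 1/3), H(Y) = 1.0953 nats

Joint entropy: H(X,Y) = 1.7783 nats

I(X;Y) = 0.6909 + 1.0953 - 1.7783 = 0.0079 nats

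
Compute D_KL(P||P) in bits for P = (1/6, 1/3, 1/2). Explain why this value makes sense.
0.0000 bits

KL divergence satisfies the Gibbs inequality: D_KL(P||Q) ≥ 0 for all distributions P, Q.

D_KL(P||Q) = Σ p(x) log(p(x)/q(x))
Each term is p(x) × log_2(p(x)/p(x)) = p(x) × log_2(1) = 0, so the sum is 0.
D_KL(P||Q) = 0.0000 bits

When P = Q, the KL divergence is exactly 0, as there is no 'divergence' between identical distributions.

This non-negativity is a fundamental property: relative entropy cannot be negative because it measures how different Q is from P.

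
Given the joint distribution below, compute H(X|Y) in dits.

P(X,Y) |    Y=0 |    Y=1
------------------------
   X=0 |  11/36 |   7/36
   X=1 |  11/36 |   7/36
0.3010 dits

Using the chain rule: H(X|Y) = H(X,Y) - H(Y)

First, compute H(X,Y) = 0.5912 dits

Marginal P(Y) = (11/18, 7/18)
H(Y) = 0.2902 dits

H(X|Y) = H(X,Y) - H(Y) = 0.5912 - 0.2902 = 0.3010 dits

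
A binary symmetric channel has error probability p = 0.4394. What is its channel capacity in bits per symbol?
0.0106 bits

For a binary symmetric channel (BSC) with error probability p:
Capacity C = 1 - H(p) bits per symbol

where H(p) = -p log₂(p) - (1-p) log₂(1-p) is the binary entropy function.

H(0.4394) = 0.9894 bits
C = 1 - 0.9894 = 0.0106 bits per symbol

This means we can reliably transmit up to 0.0106 bits of information per channel use.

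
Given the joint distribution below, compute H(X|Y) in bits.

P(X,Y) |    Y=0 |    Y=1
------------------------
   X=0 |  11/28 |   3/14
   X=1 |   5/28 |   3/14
0.9406 bits

Using the chain rule: H(X|Y) = H(X,Y) - H(Y)

First, compute H(X,Y) = 1.9258 bits

Marginal P(Y) = (4/7, 3/7)
H(Y) = 0.9852 bits

H(X|Y) = H(X,Y) - H(Y) = 1.9258 - 0.9852 = 0.9406 bits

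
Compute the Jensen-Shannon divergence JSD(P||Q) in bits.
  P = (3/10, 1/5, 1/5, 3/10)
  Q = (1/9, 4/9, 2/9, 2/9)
0.0714 bits

Jensen-Shannon divergence is:
JSD(P||Q) = 0.5 × D_KL(P||M) + 0.5 × D_KL(Q||M)
where M = 0.5 × (P + Q) is the mixture distribution.

M = 0.5 × (3/10, 1/5, 1/5, 3/10) + 0.5 × (1/9, 4/9, 2/9, 2/9) = (0.205556, 0.322222, 0.211111, 0.261111)

D_KL(P||M) = 0.0705 bits
D_KL(Q||M) = 0.0723 bits

JSD(P||Q) = 0.5 × 0.0705 + 0.5 × 0.0723 = 0.0714 bits

Unlike KL divergence, JSD is symmetric and bounded: 0 ≤ JSD ≤ log(2).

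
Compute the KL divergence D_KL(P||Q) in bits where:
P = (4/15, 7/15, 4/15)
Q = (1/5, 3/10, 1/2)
0.1663 bits

KL divergence: D_KL(P||Q) = Σ p(x) log(p(x)/q(x))

Computing term by term:
  x=0: 4/15 × log_2[(4/15)/(1/5)] = 4/15 × 0.4150 = 0.1107
  x=1: 7/15 × log_2[(7/15)/(3/10)] = 7/15 × 0.6374 = 0.2975
  x=2: 4/15 × log_2[(4/15)/(1/2)] = 4/15 × -0.9069 = -0.2418

D_KL(P||Q) = 0.1663 bits

Note: KL divergence is always non-negative and equals 0 iff P = Q.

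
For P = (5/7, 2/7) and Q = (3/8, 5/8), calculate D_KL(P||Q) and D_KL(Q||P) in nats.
D_KL(P||Q) = 0.2366, D_KL(Q||P) = 0.2476

KL divergence is not symmetric: D_KL(P||Q) ≠ D_KL(Q||P) in general.

D_KL(P||Q) = 0.2366 nats
D_KL(Q||P) = 0.2476 nats

No, they are not equal!

This asymmetry is why KL divergence is not a true distance metric.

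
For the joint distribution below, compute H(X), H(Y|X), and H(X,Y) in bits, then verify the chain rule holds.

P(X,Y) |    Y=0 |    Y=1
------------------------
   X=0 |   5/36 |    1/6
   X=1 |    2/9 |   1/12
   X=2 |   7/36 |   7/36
H(X,Y) = 2.5261, H(X) = 1.5752, H(Y|X) = 0.9509 (all in bits)

Chain rule: H(X,Y) = H(X) + H(Y|X)

Left side — joint entropy directly:
H(X,Y) = -Σ p(x,y) log p(x,y) = 2.5261 bits

Right side — compute H(Y|X) from the conditional distributions:
P(X) = (11/36, 11/36, 7/18), so H(X) = 1.5752 bits
H(Y|X) = Σ_x P(X=x) · H(Y|X=x):
  P(Y|X=0) = (5/11, 6/11), H(Y|X=0) = 0.9940, weight P(X=0) = 11/36
  P(Y|X=1) = (8/11, 3/11), H(Y|X=1) = 0.8454, weight P(X=1) = 11/36
  P(Y|X=2) = (1/2, 1/2), H(Y|X=2) = 1.0000, weight P(X=2) = 7/18
H(Y|X) = 0.9509 bits

H(X) + H(Y|X) = 1.5752 + 0.9509 = 2.5261 bits

Both sides equal 2.5261 bits. ✓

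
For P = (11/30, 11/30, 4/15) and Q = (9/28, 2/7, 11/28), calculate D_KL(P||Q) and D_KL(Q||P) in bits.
D_KL(P||Q) = 0.0526, D_KL(Q||P) = 0.0557

KL divergence is not symmetric: D_KL(P||Q) ≠ D_KL(Q||P) in general.

D_KL(P||Q) = 0.0526 bits
D_KL(Q||P) = 0.0557 bits

No, they are not equal!

This asymmetry is why KL divergence is not a true distance metric.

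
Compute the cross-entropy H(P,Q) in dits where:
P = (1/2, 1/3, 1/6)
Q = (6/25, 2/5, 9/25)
0.5165 dits

Cross-entropy: H(P,Q) = -Σ p(x) log q(x)

Alternatively: H(P,Q) = H(P) + D_KL(P||Q)
H(P) = 0.4392 dits
D_KL(P||Q) = 0.0772 dits

H(P,Q) = 0.4392 + 0.0772 = 0.5165 dits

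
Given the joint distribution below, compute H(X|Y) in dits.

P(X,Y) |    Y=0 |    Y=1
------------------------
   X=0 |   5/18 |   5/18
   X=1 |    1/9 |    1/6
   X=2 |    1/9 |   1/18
0.4195 dits

Using the chain rule: H(X|Y) = H(X,Y) - H(Y)

First, compute H(X,Y) = 0.7205 dits

Marginal P(Y) = (1/2, 1/2)
H(Y) = 0.3010 dits

H(X|Y) = H(X,Y) - H(Y) = 0.7205 - 0.3010 = 0.4195 dits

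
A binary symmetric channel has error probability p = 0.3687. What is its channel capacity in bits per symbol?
0.0503 bits

For a binary symmetric channel (BSC) with error probability p:
Capacity C = 1 - H(p) bits per symbol

where H(p) = -p log₂(p) - (1-p) log₂(1-p) is the binary entropy function.

H(0.3687) = 0.9497 bits
C = 1 - 0.9497 = 0.0503 bits per symbol

This means we can reliably transmit up to 0.0503 bits of information per channel use.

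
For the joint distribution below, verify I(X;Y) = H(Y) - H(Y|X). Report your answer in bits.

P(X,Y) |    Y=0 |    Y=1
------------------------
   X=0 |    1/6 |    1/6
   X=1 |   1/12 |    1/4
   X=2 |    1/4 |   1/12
I(X;Y) = 0.1258 bits

Mutual information has multiple equivalent forms:
- I(X;Y) = H(X) - H(X|Y)
- I(X;Y) = H(Y) - H(Y|X)
- I(X;Y) = H(X) + H(Y) - H(X,Y)

Computing all quantities:
H(X) = 1.5850, H(Y) = 1.0000, H(X,Y) = 2.4591
H(X|Y) = 1.4591, H(Y|X) = 0.8742

Verification:
H(X) - H(X|Y) = 1.5850 - 1.4591 = 0.1258
H(Y) - H(Y|X) = 1.0000 - 0.8742 = 0.1258
H(X) + H(Y) - H(X,Y) = 1.5850 + 1.0000 - 2.4591 = 0.1258

All forms give I(X;Y) = 0.1258 bits. ✓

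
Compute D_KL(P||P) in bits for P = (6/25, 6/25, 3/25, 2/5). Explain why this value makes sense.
0.0000 bits

KL divergence satisfies the Gibbs inequality: D_KL(P||Q) ≥ 0 for all distributions P, Q.

D_KL(P||Q) = Σ p(x) log(p(x)/q(x))
Each term is p(x) × log_2(p(x)/p(x)) = p(x) × log_2(1) = 0, so the sum is 0.
D_KL(P||Q) = 0.0000 bits

When P = Q, the KL divergence is exactly 0, as there is no 'divergence' between identical distributions.

This non-negativity is a fundamental property: relative entropy cannot be negative because it measures how different Q is from P.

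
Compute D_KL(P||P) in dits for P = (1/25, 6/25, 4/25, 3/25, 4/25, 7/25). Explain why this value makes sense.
0.0000 dits

KL divergence satisfies the Gibbs inequality: D_KL(P||Q) ≥ 0 for all distributions P, Q.

D_KL(P||Q) = Σ p(x) log(p(x)/q(x))
Each term is p(x) × log_10(p(x)/p(x)) = p(x) × log_10(1) = 0, so the sum is 0.
D_KL(P||Q) = 0.0000 dits

When P = Q, the KL divergence is exactly 0, as there is no 'divergence' between identical distributions.

This non-negativity is a fundamental property: relative entropy cannot be negative because it measures how different Q is from P.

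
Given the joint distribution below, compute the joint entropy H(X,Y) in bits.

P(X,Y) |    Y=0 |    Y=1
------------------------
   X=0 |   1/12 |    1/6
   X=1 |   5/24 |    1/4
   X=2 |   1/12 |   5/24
2.4713 bits

Joint entropy is H(X,Y) = -Σ_{x,y} p(x,y) log p(x,y).

Summing over all non-zero entries:
H(X,Y) = -[1/12·log_2(1/12) + 1/6·log_2(1/6) + 5/24·log_2(5/24) + 1/4·log_2(1/4) + 1/12·log_2(1/12) + 5/24·log_2(5/24)]
H(X,Y) = 2.4713 bits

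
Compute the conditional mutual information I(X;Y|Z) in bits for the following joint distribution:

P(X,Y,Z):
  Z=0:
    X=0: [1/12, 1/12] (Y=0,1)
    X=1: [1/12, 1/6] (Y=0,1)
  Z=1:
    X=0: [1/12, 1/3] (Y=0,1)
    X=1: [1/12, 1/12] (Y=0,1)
0.0443 bits

Conditional mutual information: I(X;Y|Z) = H(X|Z) + H(Y|Z) - H(X,Y|Z)

H(Z) = 0.9799
H(X,Z) = 1.8879 → H(X|Z) = 0.9080
H(Y,Z) = 1.8879 → H(Y|Z) = 0.9080
H(X,Y,Z) = 2.7516 → H(X,Y|Z) = 1.7718

I(X;Y|Z) = 0.9080 + 0.9080 - 1.7718 = 0.0443 bits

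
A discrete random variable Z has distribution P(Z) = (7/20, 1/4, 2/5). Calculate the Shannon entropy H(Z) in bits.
1.5589 bits

Shannon entropy is H(X) = -Σ p(x) log p(x).

For P = (7/20, 1/4, 2/5):
H = -7/20 × log_2(7/20) -1/4 × log_2(1/4) -2/5 × log_2(2/5)
H = 1.5589 bits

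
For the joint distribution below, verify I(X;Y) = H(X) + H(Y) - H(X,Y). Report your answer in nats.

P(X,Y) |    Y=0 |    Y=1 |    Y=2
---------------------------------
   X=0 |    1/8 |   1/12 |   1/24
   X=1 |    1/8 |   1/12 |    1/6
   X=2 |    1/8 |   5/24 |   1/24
I(X;Y) = 0.0802 nats

Mutual information has multiple equivalent forms:
- I(X;Y) = H(X) - H(X|Y)
- I(X;Y) = H(Y) - H(Y|X)
- I(X;Y) = H(X) + H(Y) - H(X,Y)

Computing all quantities:
H(X) = 1.0822, H(Y) = 1.0822, H(X,Y) = 2.0842
H(X|Y) = 1.0020, H(Y|X) = 1.0020

Verification:
H(X) - H(X|Y) = 1.0822 - 1.0020 = 0.0802
H(Y) - H(Y|X) = 1.0822 - 1.0020 = 0.0802
H(X) + H(Y) - H(X,Y) = 1.0822 + 1.0822 - 2.0842 = 0.0802

All forms give I(X;Y) = 0.0802 nats. ✓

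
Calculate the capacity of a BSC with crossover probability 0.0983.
0.5364 bits

For a binary symmetric channel (BSC) with error probability p:
Capacity C = 1 - H(p) bits per symbol

where H(p) = -p log₂(p) - (1-p) log₂(1-p) is the binary entropy function.

H(0.0983) = 0.4636 bits
C = 1 - 0.4636 = 0.5364 bits per symbol

This means we can reliably transmit up to 0.5364 bits of information per channel use.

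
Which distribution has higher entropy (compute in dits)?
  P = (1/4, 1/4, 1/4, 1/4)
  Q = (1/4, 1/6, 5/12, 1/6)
P

Computing entropies in dits:
H(P) = 0.6021
H(Q) = 0.5683

Distribution P has higher entropy.

Intuition: The distribution closer to uniform (more spread out) has higher entropy.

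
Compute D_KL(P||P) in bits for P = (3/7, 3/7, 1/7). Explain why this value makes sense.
0.0000 bits

KL divergence satisfies the Gibbs inequality: D_KL(P||Q) ≥ 0 for all distributions P, Q.

D_KL(P||Q) = Σ p(x) log(p(x)/q(x))
Each term is p(x) × log_2(p(x)/p(x)) = p(x) × log_2(1) = 0, so the sum is 0.
D_KL(P||Q) = 0.0000 bits

When P = Q, the KL divergence is exactly 0, as there is no 'divergence' between identical distributions.

This non-negativity is a fundamental property: relative entropy cannot be negative because it measures how different Q is from P.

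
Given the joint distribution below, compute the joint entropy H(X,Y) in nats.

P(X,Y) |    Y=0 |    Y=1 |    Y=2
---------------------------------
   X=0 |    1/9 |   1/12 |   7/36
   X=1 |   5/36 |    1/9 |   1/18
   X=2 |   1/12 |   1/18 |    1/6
2.1148 nats

Joint entropy is H(X,Y) = -Σ_{x,y} p(x,y) log p(x,y).

Summing over all non-zero entries:
H(X,Y) = -[1/9·log_e(1/9) + 1/12·log_e(1/12) + 7/36·log_e(7/36) + 5/36·log_e(5/36) + 1/9·log_e(1/9) + 1/18·log_e(1/18) + 1/12·log_e(1/12) + 1/18·log_e(1/18) + 1/6·log_e(1/6)]
H(X,Y) = 2.1148 nats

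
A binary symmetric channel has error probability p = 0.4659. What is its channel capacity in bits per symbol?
0.0034 bits

For a binary symmetric channel (BSC) with error probability p:
Capacity C = 1 - H(p) bits per symbol

where H(p) = -p log₂(p) - (1-p) log₂(1-p) is the binary entropy function.

H(0.4659) = 0.9966 bits
C = 1 - 0.9966 = 0.0034 bits per symbol

This means we can reliably transmit up to 0.0034 bits of information per channel use.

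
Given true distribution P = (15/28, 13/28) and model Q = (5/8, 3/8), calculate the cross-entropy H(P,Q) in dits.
0.3071 dits

Cross-entropy: H(P,Q) = -Σ p(x) log q(x)

Alternatively: H(P,Q) = H(P) + D_KL(P||Q)
H(P) = 0.2999 dits
D_KL(P||Q) = 0.0072 dits

H(P,Q) = 0.2999 + 0.0072 = 0.3071 dits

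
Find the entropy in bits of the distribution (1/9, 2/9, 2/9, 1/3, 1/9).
2.1972 bits

Shannon entropy is H(X) = -Σ p(x) log p(x).

For P = (1/9, 2/9, 2/9, 1/3, 1/9):
H = -1/9 × log_2(1/9) -2/9 × log_2(2/9) -2/9 × log_2(2/9) -1/3 × log_2(1/3) -1/9 × log_2(1/9)
H = 2.1972 bits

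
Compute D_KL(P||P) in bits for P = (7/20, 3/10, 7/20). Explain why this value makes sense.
0.0000 bits

KL divergence satisfies the Gibbs inequality: D_KL(P||Q) ≥ 0 for all distributions P, Q.

D_KL(P||Q) = Σ p(x) log(p(x)/q(x))
Each term is p(x) × log_2(p(x)/p(x)) = p(x) × log_2(1) = 0, so the sum is 0.
D_KL(P||Q) = 0.0000 bits

When P = Q, the KL divergence is exactly 0, as there is no 'divergence' between identical distributions.

This non-negativity is a fundamental property: relative entropy cannot be negative because it measures how different Q is from P.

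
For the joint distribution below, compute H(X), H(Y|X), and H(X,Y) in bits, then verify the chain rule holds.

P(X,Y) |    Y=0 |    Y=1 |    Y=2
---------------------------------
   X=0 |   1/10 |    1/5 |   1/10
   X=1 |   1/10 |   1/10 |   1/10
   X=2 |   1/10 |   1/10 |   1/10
H(X,Y) = 3.1219, H(X) = 1.5710, H(Y|X) = 1.5510 (all in bits)

Chain rule: H(X,Y) = H(X) + H(Y|X)

Left side — joint entropy directly:
H(X,Y) = -Σ p(x,y) log p(x,y) = 3.1219 bits

Right side — compute H(Y|X) from the conditional distributions:
P(X) = (2/5, 3/10, 3/10), so H(X) = 1.5710 bits
H(Y|X) = Σ_x P(X=x) · H(Y|X=x):
  P(Y|X=0) = (1/4, 1/2, 1/4), H(Y|X=0) = 1.5000, weight P(X=0) = 2/5
  P(Y|X=1) = (1/3, 1/3, 1/3), H(Y|X=1) = 1.5850, weight P(X=1) = 3/10
  P(Y|X=2) = (1/3, 1/3, 1/3), H(Y|X=2) = 1.5850, weight P(X=2) = 3/10
H(Y|X) = 1.5510 bits

H(X) + H(Y|X) = 1.5710 + 1.5510 = 3.1219 bits

Both sides equal 3.1219 bits. ✓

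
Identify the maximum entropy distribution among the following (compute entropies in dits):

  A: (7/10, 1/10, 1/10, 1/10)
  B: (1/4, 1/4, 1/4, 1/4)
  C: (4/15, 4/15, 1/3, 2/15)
B

For a discrete distribution over n outcomes, entropy is maximized by the uniform distribution.

Computing entropies:
H(A) = 0.4084 dits
H(B) = 0.6021 dits
H(C) = 0.5819 dits

The uniform distribution (where all probabilities equal 1/4) achieves the maximum entropy of log_10(4) = 0.6021 dits.

Distribution B has the highest entropy.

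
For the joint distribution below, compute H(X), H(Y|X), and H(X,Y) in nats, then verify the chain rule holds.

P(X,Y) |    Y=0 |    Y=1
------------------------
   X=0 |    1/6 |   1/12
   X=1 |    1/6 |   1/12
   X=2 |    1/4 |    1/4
H(X,Y) = 1.7046, H(X) = 1.0397, H(Y|X) = 0.6648 (all in nats)

Chain rule: H(X,Y) = H(X) + H(Y|X)

Left side — joint entropy directly:
H(X,Y) = -Σ p(x,y) log p(x,y) = 1.7046 nats

Right side — compute H(Y|X) from the conditional distributions:
P(X) = (1/4, 1/4, 1/2), so H(X) = 1.0397 nats
H(Y|X) = Σ_x P(X=x) · H(Y|X=x):
  P(Y|X=0) = (2/3, 1/3), H(Y|X=0) = 0.6365, weight P(X=0) = 1/4
  P(Y|X=1) = (2/3, 1/3), H(Y|X=1) = 0.6365, weight P(X=1) = 1/4
  P(Y|X=2) = (1/2, 1/2), H(Y|X=2) = 0.6931, weight P(X=2) = 1/2
H(Y|X) = 0.6648 nats

H(X) + H(Y|X) = 1.0397 + 0.6648 = 1.7046 nats

Both sides equal 1.7046 nats. ✓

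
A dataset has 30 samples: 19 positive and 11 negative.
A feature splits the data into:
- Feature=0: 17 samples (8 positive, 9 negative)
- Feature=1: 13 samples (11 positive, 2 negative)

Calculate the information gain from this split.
0.1144 bits

Information Gain = H(Y) - H(Y|Feature)

Before split:
P(positive) = 19/30 = 0.6333
H(Y) = 0.9481 bits

After split:
Feature=0: H = 0.9975 bits (weight = 17/30)
Feature=1: H = 0.6194 bits (weight = 13/30)
H(Y|Feature) = (17/30)×0.9975 + (13/30)×0.6194 = 0.8337 bits

Information Gain = 0.9481 - 0.8337 = 0.1144 bits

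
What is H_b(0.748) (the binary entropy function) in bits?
0.8144 bits

The binary entropy function is:
H(p) = -p log(p) - (1-p) log(1-p)

H(0.748) = -0.748 × log_2(0.748) - 0.252 × log_2(0.252)
H(0.748) = 0.8144 bits

Note: Binary entropy is maximized at p=0.5 (H=1 bit) and minimized at p=0 or p=1 (H=0).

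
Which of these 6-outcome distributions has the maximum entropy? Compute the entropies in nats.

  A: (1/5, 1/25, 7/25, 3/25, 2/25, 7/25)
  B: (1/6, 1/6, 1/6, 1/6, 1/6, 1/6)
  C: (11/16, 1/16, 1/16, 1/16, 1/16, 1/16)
B

For a discrete distribution over n outcomes, entropy is maximized by the uniform distribution.

Computing entropies:
H(A) = 1.6200 nats
H(B) = 1.7918 nats
H(C) = 1.1240 nats

The uniform distribution (where all probabilities equal 1/6) achieves the maximum entropy of log_e(6) = 1.7918 nats.

Distribution B has the highest entropy.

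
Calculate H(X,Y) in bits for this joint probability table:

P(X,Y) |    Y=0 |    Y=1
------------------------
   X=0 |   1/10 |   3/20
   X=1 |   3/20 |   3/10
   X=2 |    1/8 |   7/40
2.4894 bits

Joint entropy is H(X,Y) = -Σ_{x,y} p(x,y) log p(x,y).

Summing over all non-zero entries:
H(X,Y) = -[1/10·log_2(1/10) + 3/20·log_2(3/20) + 3/20·log_2(3/20) + 3/10·log_2(3/10) + 1/8·log_2(1/8) + 7/40·log_2(7/40)]
H(X,Y) = 2.4894 bits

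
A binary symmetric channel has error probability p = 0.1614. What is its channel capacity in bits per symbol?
0.3624 bits

For a binary symmetric channel (BSC) with error probability p:
Capacity C = 1 - H(p) bits per symbol

where H(p) = -p log₂(p) - (1-p) log₂(1-p) is the binary entropy function.

H(0.1614) = 0.6376 bits
C = 1 - 0.6376 = 0.3624 bits per symbol

This means we can reliably transmit up to 0.3624 bits of information per channel use.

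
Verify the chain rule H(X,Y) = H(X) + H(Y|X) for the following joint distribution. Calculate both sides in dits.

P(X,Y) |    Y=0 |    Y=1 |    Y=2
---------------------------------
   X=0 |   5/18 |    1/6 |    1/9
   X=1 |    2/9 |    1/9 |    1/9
H(X,Y) = 0.7475, H(X) = 0.2983, H(Y|X) = 0.4491 (all in dits)

Chain rule: H(X,Y) = H(X) + H(Y|X)

Left side — joint entropy directly:
H(X,Y) = -Σ p(x,y) log p(x,y) = 0.7475 dits

Right side — compute H(Y|X) from the conditional distributions:
P(X) = (5/9, 4/9), so H(X) = 0.2983 dits
H(Y|X) = Σ_x P(X=x) · H(Y|X=x):
  P(Y|X=0) = (1/2, 3/10, 1/5), H(Y|X=0) = 0.4472, weight P(X=0) = 5/9
  P(Y|X=1) = (1/2, 1/4, 1/4), H(Y|X=1) = 0.4515, weight P(X=1) = 4/9
H(Y|X) = 0.4491 dits

H(X) + H(Y|X) = 0.2983 + 0.4491 = 0.7475 dits

Both sides equal 0.7475 dits. ✓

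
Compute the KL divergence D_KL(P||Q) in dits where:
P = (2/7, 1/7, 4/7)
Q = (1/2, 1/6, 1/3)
0.0548 dits

KL divergence: D_KL(P||Q) = Σ p(x) log(p(x)/q(x))

Computing term by term:
  x=0: 2/7 × log_10[(2/7)/(1/2)] = 2/7 × -0.2430 = -0.0694
  x=1: 1/7 × log_10[(1/7)/(1/6)] = 1/7 × -0.0669 = -0.0096
  x=2: 4/7 × log_10[(4/7)/(1/3)] = 4/7 × 0.2341 = 0.1338

D_KL(P||Q) = 0.0548 dits

Note: KL divergence is always non-negative and equals 0 iff P = Q.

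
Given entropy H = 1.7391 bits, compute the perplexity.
3.3383

Perplexity is 2^H (or exp(H) for natural log).

H = 1.7391 bits
Perplexity = 2^1.7391 = 3.3383

Interpretation: The model's uncertainty is equivalent to choosing uniformly among 3.3 options.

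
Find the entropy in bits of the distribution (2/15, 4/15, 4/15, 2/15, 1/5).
2.2566 bits

Shannon entropy is H(X) = -Σ p(x) log p(x).

For P = (2/15, 4/15, 4/15, 2/15, 1/5):
H = -2/15 × log_2(2/15) -4/15 × log_2(4/15) -4/15 × log_2(4/15) -2/15 × log_2(2/15) -1/5 × log_2(1/5)
H = 2.2566 bits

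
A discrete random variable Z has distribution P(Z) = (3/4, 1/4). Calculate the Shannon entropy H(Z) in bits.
0.8113 bits

Shannon entropy is H(X) = -Σ p(x) log p(x).

For P = (3/4, 1/4):
H = -3/4 × log_2(3/4) -1/4 × log_2(1/4)
H = 0.8113 bits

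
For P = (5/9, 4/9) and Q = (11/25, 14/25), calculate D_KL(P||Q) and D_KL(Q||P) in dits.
D_KL(P||Q) = 0.0117, D_KL(Q||P) = 0.0116

KL divergence is not symmetric: D_KL(P||Q) ≠ D_KL(Q||P) in general.

D_KL(P||Q) = 0.0117 dits
D_KL(Q||P) = 0.0116 dits

No, they are not equal!

This asymmetry is why KL divergence is not a true distance metric.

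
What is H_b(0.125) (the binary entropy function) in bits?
0.5436 bits

The binary entropy function is:
H(p) = -p log(p) - (1-p) log(1-p)

H(0.125) = -0.125 × log_2(0.125) - 0.875 × log_2(0.875)
H(0.125) = 0.5436 bits

Note: Binary entropy is maximized at p=0.5 (H=1 bit) and minimized at p=0 or p=1 (H=0).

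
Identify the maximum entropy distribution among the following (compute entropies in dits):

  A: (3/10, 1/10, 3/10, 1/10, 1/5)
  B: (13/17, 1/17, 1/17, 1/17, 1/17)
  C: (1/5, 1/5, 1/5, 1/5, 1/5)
C

For a discrete distribution over n outcomes, entropy is maximized by the uniform distribution.

Computing entropies:
H(A) = 0.6535 dits
H(B) = 0.3786 dits
H(C) = 0.6990 dits

The uniform distribution (where all probabilities equal 1/5) achieves the maximum entropy of log_10(5) = 0.6990 dits.

Distribution C has the highest entropy.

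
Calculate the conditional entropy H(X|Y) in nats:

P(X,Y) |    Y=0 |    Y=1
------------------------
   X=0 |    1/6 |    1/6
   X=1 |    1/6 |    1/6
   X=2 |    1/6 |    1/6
1.0986 nats

Using the chain rule: H(X|Y) = H(X,Y) - H(Y)

First, compute H(X,Y) = 1.7918 nats

Marginal P(Y) = (1/2, 1/2)
H(Y) = 0.6931 nats

H(X|Y) = H(X,Y) - H(Y) = 1.7918 - 0.6931 = 1.0986 nats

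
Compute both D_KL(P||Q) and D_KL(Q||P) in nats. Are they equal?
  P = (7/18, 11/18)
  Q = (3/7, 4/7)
D_KL(P||Q) = 0.0032, D_KL(Q||P) = 0.0033

KL divergence is not symmetric: D_KL(P||Q) ≠ D_KL(Q||P) in general.

D_KL(P||Q) = 0.0032 nats
D_KL(Q||P) = 0.0033 nats

No, they are not equal!

This asymmetry is why KL divergence is not a true distance metric.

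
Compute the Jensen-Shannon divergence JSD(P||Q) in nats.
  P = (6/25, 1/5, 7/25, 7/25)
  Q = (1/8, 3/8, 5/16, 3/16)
0.0278 nats

Jensen-Shannon divergence is:
JSD(P||Q) = 0.5 × D_KL(P||M) + 0.5 × D_KL(Q||M)
where M = 0.5 × (P + Q) is the mixture distribution.

M = 0.5 × (6/25, 1/5, 7/25, 7/25) + 0.5 × (1/8, 3/8, 5/16, 3/16) = (0.1825, 0.2875, 0.29625, 0.23375)

D_KL(P||M) = 0.0279 nats
D_KL(Q||M) = 0.0277 nats

JSD(P||Q) = 0.5 × 0.0279 + 0.5 × 0.0277 = 0.0278 nats

Unlike KL divergence, JSD is symmetric and bounded: 0 ≤ JSD ≤ log(2).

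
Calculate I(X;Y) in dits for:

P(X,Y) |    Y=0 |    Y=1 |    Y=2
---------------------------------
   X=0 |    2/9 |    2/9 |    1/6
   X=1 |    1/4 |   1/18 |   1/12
0.0189 dits

Mutual information: I(X;Y) = H(X) + H(Y) - H(X,Y)

Marginals:
P(X) = (11/18, 7/18), H(X) = 0.2902 dits
P(Y) = (17/36, 5/18, 1/4), H(Y) = 0.4589 dits

Joint entropy: H(X,Y) = 0.7302 dits

I(X;Y) = 0.2902 + 0.4589 - 0.7302 = 0.0189 dits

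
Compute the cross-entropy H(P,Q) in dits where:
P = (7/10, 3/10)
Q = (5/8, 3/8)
0.2707 dits

Cross-entropy: H(P,Q) = -Σ p(x) log q(x)

Alternatively: H(P,Q) = H(P) + D_KL(P||Q)
H(P) = 0.2653 dits
D_KL(P||Q) = 0.0054 dits

H(P,Q) = 0.2653 + 0.0054 = 0.2707 dits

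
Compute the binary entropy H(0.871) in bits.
0.5547 bits

The binary entropy function is:
H(p) = -p log(p) - (1-p) log(1-p)

H(0.871) = -0.871 × log_2(0.871) - 0.129 × log_2(0.129)
H(0.871) = 0.5547 bits

Note: Binary entropy is maximized at p=0.5 (H=1 bit) and minimized at p=0 or p=1 (H=0).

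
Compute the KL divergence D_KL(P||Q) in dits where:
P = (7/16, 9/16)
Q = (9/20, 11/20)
0.0001 dits

KL divergence: D_KL(P||Q) = Σ p(x) log(p(x)/q(x))

Computing term by term:
  x=0: 7/16 × log_10[(7/16)/(9/20)] = 7/16 × -0.0122 = -0.0054
  x=1: 9/16 × log_10[(9/16)/(11/20)] = 9/16 × 0.0098 = 0.0055

D_KL(P||Q) = 0.0001 dits

Note: KL divergence is always non-negative and equals 0 iff P = Q.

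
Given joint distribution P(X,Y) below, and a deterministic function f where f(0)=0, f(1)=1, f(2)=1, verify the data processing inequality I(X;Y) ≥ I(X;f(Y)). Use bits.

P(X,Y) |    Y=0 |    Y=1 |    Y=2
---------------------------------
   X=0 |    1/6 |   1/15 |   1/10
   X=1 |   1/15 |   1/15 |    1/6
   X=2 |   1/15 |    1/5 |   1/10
I(X;Y) = 0.1280, I(X;f(Y)) = 0.0679, inequality holds: 0.1280 ≥ 0.0679

Data Processing Inequality: For any Markov chain X → Y → Z, we have I(X;Y) ≥ I(X;Z).

Here Z = f(Y) is a deterministic function of Y, forming X → Y → Z.

Original I(X;Y) = 0.1280 bits

After applying f:
P(X,Z) where Z=f(Y):
- P(X,Z=0) = P(X,Y=0)
- P(X,Z=1) = P(X,Y=1) + P(X,Y=2)

I(X;Z) = I(X;f(Y)) = 0.0679 bits

Verification: 0.1280 ≥ 0.0679 ✓

Information cannot be created by processing; the function f can only lose information about X.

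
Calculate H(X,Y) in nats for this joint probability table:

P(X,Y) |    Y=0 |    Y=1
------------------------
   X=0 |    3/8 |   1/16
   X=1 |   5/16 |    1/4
1.2512 nats

Joint entropy is H(X,Y) = -Σ_{x,y} p(x,y) log p(x,y).

Summing over all non-zero entries:
H(X,Y) = -[3/8·log_e(3/8) + 1/16·log_e(1/16) + 5/16·log_e(5/16) + 1/4·log_e(1/4)]
H(X,Y) = 1.2512 nats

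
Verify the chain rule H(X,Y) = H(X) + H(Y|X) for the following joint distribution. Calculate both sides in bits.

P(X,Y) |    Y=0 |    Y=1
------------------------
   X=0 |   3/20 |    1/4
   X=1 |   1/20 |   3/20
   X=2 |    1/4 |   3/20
H(X,Y) = 2.4477, H(X) = 1.5219, H(Y|X) = 0.9258 (all in bits)

Chain rule: H(X,Y) = H(X) + H(Y|X)

Left side — joint entropy directly:
H(X,Y) = -Σ p(x,y) log p(x,y) = 2.4477 bits

Right side — compute H(Y|X) from the conditional distributions:
P(X) = (2/5, 1/5, 2/5), so H(X) = 1.5219 bits
H(Y|X) = Σ_x P(X=x) · H(Y|X=x):
  P(Y|X=0) = (3/8, 5/8), H(Y|X=0) = 0.9544, weight P(X=0) = 2/5
  P(Y|X=1) = (1/4, 3/4), H(Y|X=1) = 0.8113, weight P(X=1) = 1/5
  P(Y|X=2) = (5/8, 3/8), H(Y|X=2) = 0.9544, weight P(X=2) = 2/5
H(Y|X) = 0.9258 bits

H(X) + H(Y|X) = 1.5219 + 0.9258 = 2.4477 bits

Both sides equal 2.4477 bits. ✓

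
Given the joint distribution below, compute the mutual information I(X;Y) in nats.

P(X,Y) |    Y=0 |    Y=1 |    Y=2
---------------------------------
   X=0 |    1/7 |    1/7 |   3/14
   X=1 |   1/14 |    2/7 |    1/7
0.0436 nats

Mutual information: I(X;Y) = H(X) + H(Y) - H(X,Y)

Marginals:
P(X) = (1/2, 1/2), H(X) = 0.6931 nats
P(Y) = (3/14, 3/7, 5/14), H(Y) = 1.0609 nats

Joint entropy: H(X,Y) = 1.7105 nats

I(X;Y) = 0.6931 + 1.0609 - 1.7105 = 0.0436 nats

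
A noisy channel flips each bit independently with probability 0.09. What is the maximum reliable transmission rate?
0.5635 bits

For a binary symmetric channel (BSC) with error probability p:
Capacity C = 1 - H(p) bits per symbol

where H(p) = -p log₂(p) - (1-p) log₂(1-p) is the binary entropy function.

H(0.09) = 0.4365 bits
C = 1 - 0.4365 = 0.5635 bits per symbol

This means we can reliably transmit up to 0.5635 bits of information per channel use.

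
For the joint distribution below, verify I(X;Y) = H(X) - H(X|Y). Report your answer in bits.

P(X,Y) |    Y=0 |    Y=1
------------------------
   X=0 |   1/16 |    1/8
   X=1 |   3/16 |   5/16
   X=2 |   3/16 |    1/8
I(X;Y) = 0.0359 bits

Mutual information has multiple equivalent forms:
- I(X;Y) = H(X) - H(X|Y)
- I(X;Y) = H(Y) - H(Y|X)
- I(X;Y) = H(X) + H(Y) - H(X,Y)

Computing all quantities:
H(X) = 1.4772, H(Y) = 0.9887, H(X,Y) = 2.4300
H(X|Y) = 1.4413, H(Y|X) = 0.9528

Verification:
H(X) - H(X|Y) = 1.4772 - 1.4413 = 0.0359
H(Y) - H(Y|X) = 0.9887 - 0.9528 = 0.0359
H(X) + H(Y) - H(X,Y) = 1.4772 + 0.9887 - 2.4300 = 0.0359

All forms give I(X;Y) = 0.0359 bits. ✓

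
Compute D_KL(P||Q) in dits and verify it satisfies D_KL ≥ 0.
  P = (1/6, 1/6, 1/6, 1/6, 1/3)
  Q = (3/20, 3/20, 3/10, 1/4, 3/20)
0.0590 dits

KL divergence satisfies the Gibbs inequality: D_KL(P||Q) ≥ 0 for all distributions P, Q.

D_KL(P||Q) = Σ p(x) log(p(x)/q(x))
Term by term:
  x=0: 1/6 × log_10[(1/6)/(3/20)] = 0.0076
  x=1: 1/6 × log_10[(1/6)/(3/20)] = 0.0076
  x=2: 1/6 × log_10[(1/6)/(3/10)] = -0.0425
  x=3: 1/6 × log_10[(1/6)/(1/4)] = -0.0293
  x=4: 1/3 × log_10[(1/3)/(3/20)] = 0.1156
D_KL(P||Q) = 0.0590 dits

D_KL(P||Q) = 0.0590 ≥ 0 ✓

This non-negativity is a fundamental property: relative entropy cannot be negative because it measures how different Q is from P.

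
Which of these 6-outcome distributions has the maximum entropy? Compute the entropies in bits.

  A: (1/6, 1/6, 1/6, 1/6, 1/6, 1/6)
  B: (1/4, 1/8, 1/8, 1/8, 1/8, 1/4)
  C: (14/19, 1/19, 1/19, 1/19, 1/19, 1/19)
A

For a discrete distribution over n outcomes, entropy is maximized by the uniform distribution.

Computing entropies:
H(A) = 2.5850 bits
H(B) = 2.5000 bits
H(C) = 1.4425 bits

The uniform distribution (where all probabilities equal 1/6) achieves the maximum entropy of log_2(6) = 2.5850 bits.

Distribution A has the highest entropy.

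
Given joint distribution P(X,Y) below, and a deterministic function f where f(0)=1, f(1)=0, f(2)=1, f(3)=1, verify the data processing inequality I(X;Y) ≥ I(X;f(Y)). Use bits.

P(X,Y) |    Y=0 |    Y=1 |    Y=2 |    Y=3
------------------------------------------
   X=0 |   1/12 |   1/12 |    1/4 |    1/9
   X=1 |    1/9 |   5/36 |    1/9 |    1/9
I(X;Y) = 0.0503, I(X;f(Y)) = 0.0194, inequality holds: 0.0503 ≥ 0.0194

Data Processing Inequality: For any Markov chain X → Y → Z, we have I(X;Y) ≥ I(X;Z).

Here Z = f(Y) is a deterministic function of Y, forming X → Y → Z.

Original I(X;Y) = 0.0503 bits

After applying f:
P(X,Z) where Z=f(Y):
- P(X,Z=0) = P(X,Y=1)
- P(X,Z=1) = P(X,Y=0) + P(X,Y=2) + P(X,Y=3)

I(X;Z) = I(X;f(Y)) = 0.0194 bits

Verification: 0.0503 ≥ 0.0194 ✓

Information cannot be created by processing; the function f can only lose information about X.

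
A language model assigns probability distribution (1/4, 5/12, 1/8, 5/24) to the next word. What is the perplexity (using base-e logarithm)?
3.6622

Perplexity is e^H (or exp(H) for natural log).

First, H = -Σ p log p = 1.2981 nats
Perplexity = e^1.2981 = 3.6622

Interpretation: The model's uncertainty is equivalent to choosing uniformly among 3.7 options.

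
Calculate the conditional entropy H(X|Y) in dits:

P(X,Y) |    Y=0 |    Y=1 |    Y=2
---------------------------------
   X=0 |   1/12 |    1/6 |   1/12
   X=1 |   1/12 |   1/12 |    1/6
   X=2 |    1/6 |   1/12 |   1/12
0.4515 dits

Using the chain rule: H(X|Y) = H(X,Y) - H(Y)

First, compute H(X,Y) = 0.9287 dits

Marginal P(Y) = (1/3, 1/3, 1/3)
H(Y) = 0.4771 dits

H(X|Y) = H(X,Y) - H(Y) = 0.9287 - 0.4771 = 0.4515 dits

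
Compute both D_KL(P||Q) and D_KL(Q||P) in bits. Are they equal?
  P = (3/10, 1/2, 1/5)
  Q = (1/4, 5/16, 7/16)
D_KL(P||Q) = 0.1921, D_KL(Q||P) = 0.2164

KL divergence is not symmetric: D_KL(P||Q) ≠ D_KL(Q||P) in general.

D_KL(P||Q) = 0.1921 bits
D_KL(Q||P) = 0.2164 bits

No, they are not equal!

This asymmetry is why KL divergence is not a true distance metric.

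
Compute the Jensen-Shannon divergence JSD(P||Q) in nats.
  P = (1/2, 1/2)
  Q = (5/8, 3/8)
0.0080 nats

Jensen-Shannon divergence is:
JSD(P||Q) = 0.5 × D_KL(P||M) + 0.5 × D_KL(Q||M)
where M = 0.5 × (P + Q) is the mixture distribution.

M = 0.5 × (1/2, 1/2) + 0.5 × (5/8, 3/8) = (9/16, 7/16)

D_KL(P||M) = 0.0079 nats
D_KL(Q||M) = 0.0080 nats

JSD(P||Q) = 0.5 × 0.0079 + 0.5 × 0.0080 = 0.0080 nats

Unlike KL divergence, JSD is symmetric and bounded: 0 ≤ JSD ≤ log(2).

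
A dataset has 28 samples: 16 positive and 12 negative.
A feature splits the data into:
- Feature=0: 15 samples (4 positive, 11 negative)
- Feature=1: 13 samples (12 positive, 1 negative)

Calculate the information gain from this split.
0.3554 bits

Information Gain = H(Y) - H(Y|Feature)

Before split:
P(positive) = 16/28 = 0.5714
H(Y) = 0.9852 bits

After split:
Feature=0: H = 0.8366 bits (weight = 15/28)
Feature=1: H = 0.3912 bits (weight = 13/28)
H(Y|Feature) = (15/28)×0.8366 + (13/28)×0.3912 = 0.6298 bits

Information Gain = 0.9852 - 0.6298 = 0.3554 bits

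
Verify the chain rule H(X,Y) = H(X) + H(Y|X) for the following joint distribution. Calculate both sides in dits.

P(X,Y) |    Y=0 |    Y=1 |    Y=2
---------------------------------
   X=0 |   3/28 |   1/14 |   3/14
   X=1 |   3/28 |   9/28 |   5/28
H(X,Y) = 0.7251, H(X) = 0.2910, H(Y|X) = 0.4342 (all in dits)

Chain rule: H(X,Y) = H(X) + H(Y|X)

Left side — joint entropy directly:
H(X,Y) = -Σ p(x,y) log p(x,y) = 0.7251 dits

Right side — compute H(Y|X) from the conditional distributions:
P(X) = (11/28, 17/28), so H(X) = 0.2910 dits
H(Y|X) = Σ_x P(X=x) · H(Y|X=x):
  P(Y|X=0) = (3/11, 2/11, 6/11), H(Y|X=0) = 0.4321, weight P(X=0) = 11/28
  P(Y|X=1) = (3/17, 9/17, 5/17), H(Y|X=1) = 0.4355, weight P(X=1) = 17/28
H(Y|X) = 0.4342 dits

H(X) + H(Y|X) = 0.2910 + 0.4342 = 0.7251 dits

Both sides equal 0.7251 dits. ✓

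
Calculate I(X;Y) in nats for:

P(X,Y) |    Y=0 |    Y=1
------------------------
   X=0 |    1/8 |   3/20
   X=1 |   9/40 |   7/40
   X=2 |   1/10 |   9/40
0.0239 nats

Mutual information: I(X;Y) = H(X) + H(Y) - H(X,Y)

Marginals:
P(X) = (11/40, 2/5, 13/40), H(X) = 1.0868 nats
P(Y) = (9/20, 11/20), H(Y) = 0.6881 nats

Joint entropy: H(X,Y) = 1.7510 nats

I(X;Y) = 1.0868 + 0.6881 - 1.7510 = 0.0239 nats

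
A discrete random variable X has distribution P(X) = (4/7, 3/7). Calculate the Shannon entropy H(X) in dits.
0.2966 dits

Shannon entropy is H(X) = -Σ p(x) log p(x).

For P = (4/7, 3/7):
H = -4/7 × log_10(4/7) -3/7 × log_10(3/7)
H = 0.2966 dits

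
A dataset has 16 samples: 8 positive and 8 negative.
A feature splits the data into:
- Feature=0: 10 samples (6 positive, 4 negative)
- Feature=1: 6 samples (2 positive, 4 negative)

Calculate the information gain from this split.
0.0488 bits

Information Gain = H(Y) - H(Y|Feature)

Before split:
P(positive) = 8/16 = 0.5000
H(Y) = 1.0000 bits

After split:
Feature=0: H = 0.9710 bits (weight = 10/16)
Feature=1: H = 0.9183 bits (weight = 6/16)
H(Y|Feature) = (10/16)×0.9710 + (6/16)×0.9183 = 0.9512 bits

Information Gain = 1.0000 - 0.9512 = 0.0488 bits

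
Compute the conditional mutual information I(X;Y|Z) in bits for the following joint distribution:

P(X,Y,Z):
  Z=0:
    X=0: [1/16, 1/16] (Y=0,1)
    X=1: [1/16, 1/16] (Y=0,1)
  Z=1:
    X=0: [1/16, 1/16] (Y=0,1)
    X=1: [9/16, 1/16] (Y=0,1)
0.0694 bits

Conditional mutual information: I(X;Y|Z) = H(X|Z) + H(Y|Z) - H(X,Y|Z)

H(Z) = 0.8113
H(X,Z) = 1.5488 → H(X|Z) = 0.7375
H(Y,Z) = 1.5488 → H(Y|Z) = 0.7375
H(X,Y,Z) = 2.2169 → H(X,Y|Z) = 1.4056

I(X;Y|Z) = 0.7375 + 0.7375 - 1.4056 = 0.0694 bits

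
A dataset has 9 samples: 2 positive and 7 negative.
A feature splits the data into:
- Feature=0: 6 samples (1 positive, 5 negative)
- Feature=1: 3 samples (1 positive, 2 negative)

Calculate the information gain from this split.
0.0248 bits

Information Gain = H(Y) - H(Y|Feature)

Before split:
P(positive) = 2/9 = 0.2222
H(Y) = 0.7642 bits

After split:
Feature=0: H = 0.6500 bits (weight = 6/9)
Feature=1: H = 0.9183 bits (weight = 3/9)
H(Y|Feature) = (6/9)×0.6500 + (3/9)×0.9183 = 0.7394 bits

Information Gain = 0.7642 - 0.7394 = 0.0248 bits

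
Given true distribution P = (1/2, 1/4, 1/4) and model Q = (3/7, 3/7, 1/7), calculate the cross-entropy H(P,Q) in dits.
0.4873 dits

Cross-entropy: H(P,Q) = -Σ p(x) log q(x)

Alternatively: H(P,Q) = H(P) + D_KL(P||Q)
H(P) = 0.4515 dits
D_KL(P||Q) = 0.0357 dits

H(P,Q) = 0.4515 + 0.0357 = 0.4873 dits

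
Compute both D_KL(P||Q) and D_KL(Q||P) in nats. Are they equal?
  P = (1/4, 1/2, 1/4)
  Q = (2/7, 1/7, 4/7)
D_KL(P||Q) = 0.3863, D_KL(Q||P) = 0.3316

KL divergence is not symmetric: D_KL(P||Q) ≠ D_KL(Q||P) in general.

D_KL(P||Q) = 0.3863 nats
D_KL(Q||P) = 0.3316 nats

No, they are not equal!

This asymmetry is why KL divergence is not a true distance metric.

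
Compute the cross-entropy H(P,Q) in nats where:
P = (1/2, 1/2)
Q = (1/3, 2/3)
0.7520 nats

Cross-entropy: H(P,Q) = -Σ p(x) log q(x)

Alternatively: H(P,Q) = H(P) + D_KL(P||Q)
H(P) = 0.6931 nats
D_KL(P||Q) = 0.0589 nats

H(P,Q) = 0.6931 + 0.0589 = 0.7520 nats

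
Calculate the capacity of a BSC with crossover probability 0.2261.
0.2288 bits

For a binary symmetric channel (BSC) with error probability p:
Capacity C = 1 - H(p) bits per symbol

where H(p) = -p log₂(p) - (1-p) log₂(1-p) is the binary entropy function.

H(0.2261) = 0.7712 bits
C = 1 - 0.7712 = 0.2288 bits per symbol

This means we can reliably transmit up to 0.2288 bits of information per channel use.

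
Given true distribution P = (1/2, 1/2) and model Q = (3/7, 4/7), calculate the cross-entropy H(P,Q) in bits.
1.0149 bits

Cross-entropy: H(P,Q) = -Σ p(x) log q(x)

Alternatively: H(P,Q) = H(P) + D_KL(P||Q)
H(P) = 1.0000 bits
D_KL(P||Q) = 0.0149 bits

H(P,Q) = 1.0000 + 0.0149 = 1.0149 bits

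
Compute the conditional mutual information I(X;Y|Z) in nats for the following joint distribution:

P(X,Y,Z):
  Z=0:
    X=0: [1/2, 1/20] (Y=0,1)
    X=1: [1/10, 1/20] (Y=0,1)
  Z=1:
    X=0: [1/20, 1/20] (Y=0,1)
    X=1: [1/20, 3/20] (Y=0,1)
0.0332 nats

Conditional mutual information: I(X;Y|Z) = H(X|Z) + H(Y|Z) - H(X,Y|Z)

H(Z) = 0.6109
H(X,Z) = 1.1655 → H(X|Z) = 0.5547
H(Y,Z) = 1.0889 → H(Y|Z) = 0.4780
H(X,Y,Z) = 1.6103 → H(X,Y|Z) = 0.9995

I(X;Y|Z) = 0.5547 + 0.4780 - 0.9995 = 0.0332 nats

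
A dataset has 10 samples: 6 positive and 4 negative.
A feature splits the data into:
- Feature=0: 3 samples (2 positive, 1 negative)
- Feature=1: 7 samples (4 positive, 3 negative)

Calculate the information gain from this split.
0.0058 bits

Information Gain = H(Y) - H(Y|Feature)

Before split:
P(positive) = 6/10 = 0.6000
H(Y) = 0.9710 bits

After split:
Feature=0: H = 0.9183 bits (weight = 3/10)
Feature=1: H = 0.9852 bits (weight = 7/10)
H(Y|Feature) = (3/10)×0.9183 + (7/10)×0.9852 = 0.9651 bits

Information Gain = 0.9710 - 0.9651 = 0.0058 bits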